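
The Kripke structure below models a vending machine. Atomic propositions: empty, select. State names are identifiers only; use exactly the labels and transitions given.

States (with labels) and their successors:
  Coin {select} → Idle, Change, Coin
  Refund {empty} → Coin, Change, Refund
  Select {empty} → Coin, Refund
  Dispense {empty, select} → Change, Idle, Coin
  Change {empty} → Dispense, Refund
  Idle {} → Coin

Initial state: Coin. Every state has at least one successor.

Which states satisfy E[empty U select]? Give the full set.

{Coin, Refund, Select, Dispense, Change}

States satisfying empty: {Refund, Select, Dispense, Change}.
States satisfying select: {Coin, Dispense}.
States satisfying E[empty U select]: {Coin, Refund, Select, Dispense, Change}.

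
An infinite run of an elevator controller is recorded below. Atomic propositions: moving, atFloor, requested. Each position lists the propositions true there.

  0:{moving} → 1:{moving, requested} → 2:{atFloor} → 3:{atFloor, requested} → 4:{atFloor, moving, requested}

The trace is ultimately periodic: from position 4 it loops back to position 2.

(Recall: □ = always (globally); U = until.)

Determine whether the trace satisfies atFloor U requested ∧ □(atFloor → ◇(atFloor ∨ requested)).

Walking from position 0: at position 0, requested has not yet held and atFloor fails, so atFloor U requested is false.
atFloor → ◇(atFloor ∨ requested) holds at every position 0..4, and those are all positions ever visited, so □(atFloor → ◇(atFloor ∨ requested)) holds.
Positions where atFloor holds: 2, 3, 4.
Check ◇(atFloor ∨ requested) at each: 2→ok, 3→ok, 4→ok.
At position 0: atFloor U requested is false; □(atFloor → ◇(atFloor ∨ requested)) is true; so atFloor U requested ∧ □(atFloor → ◇(atFloor ∨ requested)) is false.

Does not hold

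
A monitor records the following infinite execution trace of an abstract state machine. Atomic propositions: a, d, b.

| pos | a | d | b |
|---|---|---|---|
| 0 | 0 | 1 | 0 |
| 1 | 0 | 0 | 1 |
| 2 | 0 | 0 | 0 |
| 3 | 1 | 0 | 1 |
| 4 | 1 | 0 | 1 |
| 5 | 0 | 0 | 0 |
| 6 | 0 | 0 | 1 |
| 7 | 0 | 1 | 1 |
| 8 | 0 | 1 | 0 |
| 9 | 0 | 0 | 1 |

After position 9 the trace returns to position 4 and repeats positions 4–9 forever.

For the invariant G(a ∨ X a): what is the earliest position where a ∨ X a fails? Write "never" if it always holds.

At position 0 the labels are {d} and the next position 1 has {b}, so a ∨ X a is false there. This is the first violation.

0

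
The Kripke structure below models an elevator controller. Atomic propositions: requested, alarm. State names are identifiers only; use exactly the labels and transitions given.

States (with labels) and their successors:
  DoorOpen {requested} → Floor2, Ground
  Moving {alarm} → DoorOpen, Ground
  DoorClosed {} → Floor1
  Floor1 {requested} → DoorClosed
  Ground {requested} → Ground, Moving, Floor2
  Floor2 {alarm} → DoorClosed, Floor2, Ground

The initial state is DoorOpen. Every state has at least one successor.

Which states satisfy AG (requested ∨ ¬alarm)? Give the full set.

{DoorClosed, Floor1}

States satisfying requested ∨ ¬alarm: {DoorOpen, DoorClosed, Floor1, Ground}.
States satisfying AG (requested ∨ ¬alarm): {DoorClosed, Floor1}.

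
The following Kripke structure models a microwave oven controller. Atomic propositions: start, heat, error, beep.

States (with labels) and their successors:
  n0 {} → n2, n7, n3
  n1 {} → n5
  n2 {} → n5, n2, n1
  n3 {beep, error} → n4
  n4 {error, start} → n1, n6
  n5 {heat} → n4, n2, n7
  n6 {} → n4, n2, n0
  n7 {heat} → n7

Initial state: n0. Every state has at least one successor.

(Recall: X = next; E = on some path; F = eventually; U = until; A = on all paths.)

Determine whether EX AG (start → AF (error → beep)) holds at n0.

States satisfying AG (start → AF (error → beep)): {n0, n1, n2, n3, n4, n5, n6, n7}.
States satisfying EX AG (start → AF (error → beep)): {n0, n1, n2, n3, n4, n5, n6, n7}.
n0 ∈ Sat(EX AG (start → AF (error → beep))).

Yes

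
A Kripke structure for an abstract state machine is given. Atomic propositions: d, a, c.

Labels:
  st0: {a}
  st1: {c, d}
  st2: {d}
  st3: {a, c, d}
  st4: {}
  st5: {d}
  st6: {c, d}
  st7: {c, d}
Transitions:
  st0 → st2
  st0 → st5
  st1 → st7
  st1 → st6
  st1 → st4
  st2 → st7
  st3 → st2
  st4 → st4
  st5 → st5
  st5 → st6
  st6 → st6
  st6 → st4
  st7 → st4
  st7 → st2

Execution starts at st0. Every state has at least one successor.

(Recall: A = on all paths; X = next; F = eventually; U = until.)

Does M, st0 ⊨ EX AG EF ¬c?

States satisfying AG EF ¬c: {st0, st1, st2, st3, st4, st5, st6, st7}.
States satisfying EX AG EF ¬c: {st0, st1, st2, st3, st4, st5, st6, st7}.
st0 ∈ Sat(EX AG EF ¬c).

Yes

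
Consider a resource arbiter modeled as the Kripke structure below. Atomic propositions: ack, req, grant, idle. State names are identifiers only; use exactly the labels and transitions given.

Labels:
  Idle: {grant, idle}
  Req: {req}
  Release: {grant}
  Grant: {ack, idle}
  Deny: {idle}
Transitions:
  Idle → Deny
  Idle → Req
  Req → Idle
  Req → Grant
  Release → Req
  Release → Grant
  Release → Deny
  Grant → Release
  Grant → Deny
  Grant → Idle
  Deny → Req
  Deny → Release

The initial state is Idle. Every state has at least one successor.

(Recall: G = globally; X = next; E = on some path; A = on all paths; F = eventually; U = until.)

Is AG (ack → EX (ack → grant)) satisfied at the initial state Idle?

States satisfying ack → EX (ack → grant): {Idle, Req, Release, Grant, Deny}.
States satisfying AG (ack → EX (ack → grant)): {Idle, Req, Release, Grant, Deny}.
Every state reachable from Idle satisfies ack → EX (ack → grant).
Idle ∈ Sat(AG (ack → EX (ack → grant))).

Yes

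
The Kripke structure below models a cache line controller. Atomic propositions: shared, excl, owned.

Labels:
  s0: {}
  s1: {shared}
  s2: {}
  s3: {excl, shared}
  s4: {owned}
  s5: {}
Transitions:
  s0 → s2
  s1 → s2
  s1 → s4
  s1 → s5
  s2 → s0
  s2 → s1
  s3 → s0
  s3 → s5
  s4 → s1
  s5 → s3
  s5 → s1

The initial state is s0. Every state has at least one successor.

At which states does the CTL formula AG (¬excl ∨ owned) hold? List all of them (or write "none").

States satisfying ¬excl ∨ owned: {s0, s1, s2, s4, s5}.
States satisfying AG (¬excl ∨ owned): ∅.

none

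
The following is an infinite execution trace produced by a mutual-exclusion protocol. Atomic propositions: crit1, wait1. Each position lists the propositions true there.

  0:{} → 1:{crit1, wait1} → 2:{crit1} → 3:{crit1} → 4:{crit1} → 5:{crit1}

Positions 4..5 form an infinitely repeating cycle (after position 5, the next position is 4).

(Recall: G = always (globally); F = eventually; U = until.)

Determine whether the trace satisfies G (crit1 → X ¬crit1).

No

crit1 → X ¬crit1 must hold at every position from 0 onward. It fails at position 1, so G (crit1 → X ¬crit1) is false.
Positions where crit1 holds: 1, 2, 3, 4, 5.
Check X ¬crit1 at each: 1→fails, 2→fails, 3→fails, 4→fails, 5→fails.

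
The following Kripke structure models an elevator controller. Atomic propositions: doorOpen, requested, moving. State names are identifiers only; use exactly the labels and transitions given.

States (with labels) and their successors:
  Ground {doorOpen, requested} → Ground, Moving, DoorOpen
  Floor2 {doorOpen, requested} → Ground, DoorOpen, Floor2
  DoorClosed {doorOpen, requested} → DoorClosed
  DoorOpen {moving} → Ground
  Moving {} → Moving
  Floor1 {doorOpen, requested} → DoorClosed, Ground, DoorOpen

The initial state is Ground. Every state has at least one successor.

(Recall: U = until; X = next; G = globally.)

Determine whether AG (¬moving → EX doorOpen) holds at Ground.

States satisfying ¬moving → EX doorOpen: {Ground, Floor2, DoorClosed, DoorOpen, Floor1}.
States satisfying AG (¬moving → EX doorOpen): {DoorClosed}.
Moving is reachable from Ground and violates ¬moving → EX doorOpen, so AG fails at Ground.
Ground ∉ Sat(AG (¬moving → EX doorOpen)).

Does not hold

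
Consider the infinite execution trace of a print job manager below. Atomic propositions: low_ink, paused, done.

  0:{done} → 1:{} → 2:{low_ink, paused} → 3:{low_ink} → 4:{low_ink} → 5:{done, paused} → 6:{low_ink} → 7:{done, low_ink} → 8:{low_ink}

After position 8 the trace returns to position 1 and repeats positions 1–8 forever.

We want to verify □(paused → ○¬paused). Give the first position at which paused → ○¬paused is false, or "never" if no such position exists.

paused → ○¬paused holds at every position 0..8, and those are all the positions the trace ever visits, so the invariant □(paused → ○¬paused) is never violated.

never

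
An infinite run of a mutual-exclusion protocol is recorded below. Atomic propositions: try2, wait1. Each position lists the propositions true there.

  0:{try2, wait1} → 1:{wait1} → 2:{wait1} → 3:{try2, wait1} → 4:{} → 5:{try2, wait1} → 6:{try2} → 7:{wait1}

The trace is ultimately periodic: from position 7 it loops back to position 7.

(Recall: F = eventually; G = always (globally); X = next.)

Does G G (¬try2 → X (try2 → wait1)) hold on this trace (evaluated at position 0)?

Holds

G (¬try2 → X (try2 → wait1)) holds at every position 0..7, and those are all positions ever visited, so G G (¬try2 → X (try2 → wait1)) holds.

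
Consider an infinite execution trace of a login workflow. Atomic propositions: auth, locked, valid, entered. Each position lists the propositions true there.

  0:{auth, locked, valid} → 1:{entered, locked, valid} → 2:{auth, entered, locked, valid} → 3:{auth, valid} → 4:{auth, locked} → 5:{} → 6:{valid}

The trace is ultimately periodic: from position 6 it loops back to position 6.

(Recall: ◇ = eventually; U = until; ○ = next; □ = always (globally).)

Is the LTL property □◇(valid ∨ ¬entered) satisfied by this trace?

Holds

◇(valid ∨ ¬entered) holds at every position 0..6, and those are all positions ever visited, so □◇(valid ∨ ¬entered) holds.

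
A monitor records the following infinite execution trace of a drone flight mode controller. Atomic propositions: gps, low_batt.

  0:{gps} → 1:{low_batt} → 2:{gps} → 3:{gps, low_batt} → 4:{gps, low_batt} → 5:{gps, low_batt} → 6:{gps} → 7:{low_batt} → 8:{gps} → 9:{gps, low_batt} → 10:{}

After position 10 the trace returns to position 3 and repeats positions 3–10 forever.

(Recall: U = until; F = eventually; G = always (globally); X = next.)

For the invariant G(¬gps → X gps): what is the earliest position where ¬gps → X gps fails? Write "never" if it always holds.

¬gps → X gps holds at every position 0..10, and those are all the positions the trace ever visits, so the invariant G(¬gps → X gps) is never violated.

never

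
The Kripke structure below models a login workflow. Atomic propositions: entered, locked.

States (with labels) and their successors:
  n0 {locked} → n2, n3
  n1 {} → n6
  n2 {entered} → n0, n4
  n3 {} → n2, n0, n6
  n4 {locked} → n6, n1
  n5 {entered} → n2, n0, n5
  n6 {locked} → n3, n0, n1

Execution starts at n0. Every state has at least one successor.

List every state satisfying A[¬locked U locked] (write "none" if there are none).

States satisfying ¬locked: {n1, n2, n3, n5}.
States satisfying locked: {n0, n4, n6}.
States satisfying A[¬locked U locked]: {n0, n1, n2, n3, n4, n6}.

{n0, n1, n2, n3, n4, n6}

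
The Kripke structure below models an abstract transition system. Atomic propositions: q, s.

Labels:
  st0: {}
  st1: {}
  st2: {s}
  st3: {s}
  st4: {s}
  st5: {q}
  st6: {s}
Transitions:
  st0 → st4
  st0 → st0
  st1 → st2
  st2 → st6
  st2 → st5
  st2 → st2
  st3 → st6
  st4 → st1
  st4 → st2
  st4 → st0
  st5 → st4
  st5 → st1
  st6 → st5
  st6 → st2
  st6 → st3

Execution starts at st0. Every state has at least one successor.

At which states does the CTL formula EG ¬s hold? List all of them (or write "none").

{st0}

States satisfying ¬s: {st0, st1, st5}.
States satisfying EG ¬s: {st0}.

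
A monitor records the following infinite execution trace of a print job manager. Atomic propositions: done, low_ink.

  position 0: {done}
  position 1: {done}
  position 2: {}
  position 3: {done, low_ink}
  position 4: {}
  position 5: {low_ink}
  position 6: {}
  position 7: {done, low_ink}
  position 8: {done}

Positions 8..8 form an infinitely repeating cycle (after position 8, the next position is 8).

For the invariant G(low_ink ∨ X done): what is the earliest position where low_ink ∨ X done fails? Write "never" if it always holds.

Check low_ink ∨ X done at each position in order: 0 ✓.
At position 1 the labels are {done} and the next position 2 has {}, so low_ink ∨ X done is false there. This is the first violation.

1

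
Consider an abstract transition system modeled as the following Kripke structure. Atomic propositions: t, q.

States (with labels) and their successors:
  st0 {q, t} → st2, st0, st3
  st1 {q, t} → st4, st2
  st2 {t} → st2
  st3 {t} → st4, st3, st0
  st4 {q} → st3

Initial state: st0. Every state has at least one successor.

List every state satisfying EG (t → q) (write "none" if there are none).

States satisfying t → q: {st0, st1, st4}.
States satisfying EG (t → q): {st0}.

{st0}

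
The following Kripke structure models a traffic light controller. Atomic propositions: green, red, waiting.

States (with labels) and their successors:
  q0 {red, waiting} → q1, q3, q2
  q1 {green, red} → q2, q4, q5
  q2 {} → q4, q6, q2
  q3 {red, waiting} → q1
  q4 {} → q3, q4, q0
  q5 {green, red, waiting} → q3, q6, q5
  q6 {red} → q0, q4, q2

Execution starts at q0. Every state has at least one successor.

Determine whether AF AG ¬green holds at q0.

States satisfying AG ¬green: ∅.
States satisfying AF AG ¬green: ∅.
There is a path from q0 along which AG ¬green never holds.
q0 ∉ Sat(AF AG ¬green).

No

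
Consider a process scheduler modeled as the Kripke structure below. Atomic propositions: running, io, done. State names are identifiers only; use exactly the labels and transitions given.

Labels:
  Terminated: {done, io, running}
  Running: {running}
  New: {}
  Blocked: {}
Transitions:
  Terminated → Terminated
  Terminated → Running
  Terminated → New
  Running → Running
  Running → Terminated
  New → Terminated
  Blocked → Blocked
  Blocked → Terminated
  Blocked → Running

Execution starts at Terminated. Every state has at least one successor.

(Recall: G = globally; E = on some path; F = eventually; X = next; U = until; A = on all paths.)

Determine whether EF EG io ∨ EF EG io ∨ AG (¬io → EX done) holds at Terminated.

States satisfying EG io: {Terminated}.
States satisfying EF EG io: {Terminated, Running, New, Blocked}.
States satisfying EF EG io ∨ EF EG io: {Terminated, Running, New, Blocked}.
States satisfying ¬io → EX done: {Terminated, Running, New, Blocked}.
States satisfying AG (¬io → EX done): {Terminated, Running, New, Blocked}.
States satisfying EF EG io ∨ EF EG io ∨ AG (¬io → EX done): {Terminated, Running, New, Blocked}.
Terminated ∈ Sat(EF EG io ∨ EF EG io ∨ AG (¬io → EX done)).

Yes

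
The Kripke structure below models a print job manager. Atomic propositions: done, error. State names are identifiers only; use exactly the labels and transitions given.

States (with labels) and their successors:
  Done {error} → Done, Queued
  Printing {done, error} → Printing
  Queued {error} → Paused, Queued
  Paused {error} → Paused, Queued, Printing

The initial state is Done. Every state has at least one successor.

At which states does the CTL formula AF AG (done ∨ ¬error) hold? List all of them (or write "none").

States satisfying AG (done ∨ ¬error): {Printing}.
States satisfying AF AG (done ∨ ¬error): {Printing}.

{Printing}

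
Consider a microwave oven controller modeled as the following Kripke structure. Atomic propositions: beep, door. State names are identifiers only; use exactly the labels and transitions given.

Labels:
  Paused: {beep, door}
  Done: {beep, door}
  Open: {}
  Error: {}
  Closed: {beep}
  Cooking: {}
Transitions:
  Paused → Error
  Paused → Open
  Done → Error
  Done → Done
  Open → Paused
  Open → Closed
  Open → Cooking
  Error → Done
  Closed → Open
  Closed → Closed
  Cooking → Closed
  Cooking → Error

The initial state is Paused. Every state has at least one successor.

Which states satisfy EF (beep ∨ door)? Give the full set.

States satisfying beep ∨ door: {Paused, Done, Closed}.
States satisfying EF (beep ∨ door): {Paused, Done, Open, Error, Closed, Cooking}.

{Paused, Done, Open, Error, Closed, Cooking}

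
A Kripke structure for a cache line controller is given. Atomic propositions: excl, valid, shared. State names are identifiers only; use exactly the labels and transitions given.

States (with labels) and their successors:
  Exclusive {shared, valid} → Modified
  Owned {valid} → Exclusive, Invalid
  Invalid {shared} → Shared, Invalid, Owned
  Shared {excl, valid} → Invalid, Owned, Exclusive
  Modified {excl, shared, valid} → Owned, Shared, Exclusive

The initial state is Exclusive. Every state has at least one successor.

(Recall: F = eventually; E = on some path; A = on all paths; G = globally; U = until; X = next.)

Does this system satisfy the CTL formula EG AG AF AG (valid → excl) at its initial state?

Does not hold

States satisfying AG AF AG (valid → excl): ∅.
States satisfying EG AG AF AG (valid → excl): ∅.
No suitable path/successor from Exclusive witnesses the formula.
Exclusive ∉ Sat(EG AG AF AG (valid → excl)).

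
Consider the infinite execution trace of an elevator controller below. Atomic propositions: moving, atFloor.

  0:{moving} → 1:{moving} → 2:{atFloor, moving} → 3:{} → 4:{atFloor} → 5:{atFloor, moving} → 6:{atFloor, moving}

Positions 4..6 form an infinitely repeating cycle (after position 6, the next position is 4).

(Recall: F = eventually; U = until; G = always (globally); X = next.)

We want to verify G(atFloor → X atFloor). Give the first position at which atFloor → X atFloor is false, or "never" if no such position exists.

2

Check atFloor → X atFloor at each position in order: 0 ✓, 1 ✓.
At position 2 the labels are {atFloor, moving} and the next position 3 has {}, so atFloor → X atFloor is false there. This is the first violation.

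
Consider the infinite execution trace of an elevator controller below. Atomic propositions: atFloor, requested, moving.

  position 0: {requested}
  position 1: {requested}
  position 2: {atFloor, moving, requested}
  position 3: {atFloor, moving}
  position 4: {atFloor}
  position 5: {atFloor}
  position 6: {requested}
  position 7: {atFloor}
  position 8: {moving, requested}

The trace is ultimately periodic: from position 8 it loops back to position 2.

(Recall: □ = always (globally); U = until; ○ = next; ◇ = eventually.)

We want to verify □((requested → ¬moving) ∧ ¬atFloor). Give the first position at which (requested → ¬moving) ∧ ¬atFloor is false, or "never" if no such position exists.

Check (requested → ¬moving) ∧ ¬atFloor at each position in order: 0 ✓, 1 ✓.
At position 2 the labels are {atFloor, moving, requested}, so (requested → ¬moving) ∧ ¬atFloor is false there. This is the first violation.

2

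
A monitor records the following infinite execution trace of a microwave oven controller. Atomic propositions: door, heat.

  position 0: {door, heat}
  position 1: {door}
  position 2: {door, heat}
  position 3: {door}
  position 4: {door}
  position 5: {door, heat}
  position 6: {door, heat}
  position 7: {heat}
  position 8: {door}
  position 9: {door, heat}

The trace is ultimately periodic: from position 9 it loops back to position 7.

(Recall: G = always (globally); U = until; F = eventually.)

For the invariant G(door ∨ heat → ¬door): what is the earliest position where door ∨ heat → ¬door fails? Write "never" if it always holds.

0

At position 0 the labels are {door, heat}, so door ∨ heat → ¬door is false there. This is the first violation.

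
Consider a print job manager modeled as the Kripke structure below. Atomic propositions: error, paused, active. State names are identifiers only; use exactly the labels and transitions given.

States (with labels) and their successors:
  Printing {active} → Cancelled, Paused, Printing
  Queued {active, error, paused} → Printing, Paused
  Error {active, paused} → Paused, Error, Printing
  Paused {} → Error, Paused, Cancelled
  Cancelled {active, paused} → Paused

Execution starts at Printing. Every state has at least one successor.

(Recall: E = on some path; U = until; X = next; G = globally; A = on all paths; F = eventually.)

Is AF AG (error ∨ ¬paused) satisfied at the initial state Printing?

Violated

States satisfying AG (error ∨ ¬paused): ∅.
States satisfying AF AG (error ∨ ¬paused): ∅.
There is a path from Printing along which AG (error ∨ ¬paused) never holds.
Printing ∉ Sat(AF AG (error ∨ ¬paused)).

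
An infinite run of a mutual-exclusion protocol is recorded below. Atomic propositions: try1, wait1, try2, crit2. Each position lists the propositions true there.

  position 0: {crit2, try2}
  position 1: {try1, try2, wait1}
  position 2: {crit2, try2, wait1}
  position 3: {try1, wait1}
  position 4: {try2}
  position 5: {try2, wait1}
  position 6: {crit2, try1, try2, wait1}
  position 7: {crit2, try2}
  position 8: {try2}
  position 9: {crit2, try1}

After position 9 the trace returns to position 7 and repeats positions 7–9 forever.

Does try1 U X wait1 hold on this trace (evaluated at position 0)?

Walking from position 0: X wait1 first holds at position 0, and try1 holds at every earlier position along the way, so try1 U X wait1 holds.

Holds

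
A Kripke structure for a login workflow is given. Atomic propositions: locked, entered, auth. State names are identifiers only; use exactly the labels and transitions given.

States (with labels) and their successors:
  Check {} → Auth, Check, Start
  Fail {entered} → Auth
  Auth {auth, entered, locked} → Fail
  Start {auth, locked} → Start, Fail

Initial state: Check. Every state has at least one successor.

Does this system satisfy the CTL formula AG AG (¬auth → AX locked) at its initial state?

Violated

States satisfying AG (¬auth → AX locked): {Fail, Auth, Start}.
States satisfying AG AG (¬auth → AX locked): {Fail, Auth, Start}.
Check is reachable from Check and violates AG (¬auth → AX locked), so AG fails at Check.
Check ∉ Sat(AG AG (¬auth → AX locked)).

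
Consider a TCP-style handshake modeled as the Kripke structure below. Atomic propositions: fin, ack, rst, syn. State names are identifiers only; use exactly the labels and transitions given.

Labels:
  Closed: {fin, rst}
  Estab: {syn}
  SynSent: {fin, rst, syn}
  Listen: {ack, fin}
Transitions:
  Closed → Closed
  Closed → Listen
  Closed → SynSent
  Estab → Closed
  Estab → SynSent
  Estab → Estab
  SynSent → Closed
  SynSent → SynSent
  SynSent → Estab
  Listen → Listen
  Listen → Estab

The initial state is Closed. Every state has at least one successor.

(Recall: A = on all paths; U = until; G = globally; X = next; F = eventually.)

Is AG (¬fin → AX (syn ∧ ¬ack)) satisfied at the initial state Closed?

Violated

States satisfying ¬fin → AX (syn ∧ ¬ack): {Closed, SynSent, Listen}.
States satisfying AG (¬fin → AX (syn ∧ ¬ack)): ∅.
Estab is reachable from Closed and violates ¬fin → AX (syn ∧ ¬ack), so AG fails at Closed.
Closed ∉ Sat(AG (¬fin → AX (syn ∧ ¬ack))).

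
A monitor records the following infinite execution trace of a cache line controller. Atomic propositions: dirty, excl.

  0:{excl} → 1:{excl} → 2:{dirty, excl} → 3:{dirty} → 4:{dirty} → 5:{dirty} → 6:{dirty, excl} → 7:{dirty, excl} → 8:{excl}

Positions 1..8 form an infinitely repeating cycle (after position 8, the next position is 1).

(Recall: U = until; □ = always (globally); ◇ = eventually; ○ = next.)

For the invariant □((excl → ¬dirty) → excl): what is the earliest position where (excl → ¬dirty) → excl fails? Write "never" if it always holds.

Check (excl → ¬dirty) → excl at each position in order: 0 ✓, 1 ✓, 2 ✓.
At position 3 the labels are {dirty}, so (excl → ¬dirty) → excl is false there. This is the first violation.

3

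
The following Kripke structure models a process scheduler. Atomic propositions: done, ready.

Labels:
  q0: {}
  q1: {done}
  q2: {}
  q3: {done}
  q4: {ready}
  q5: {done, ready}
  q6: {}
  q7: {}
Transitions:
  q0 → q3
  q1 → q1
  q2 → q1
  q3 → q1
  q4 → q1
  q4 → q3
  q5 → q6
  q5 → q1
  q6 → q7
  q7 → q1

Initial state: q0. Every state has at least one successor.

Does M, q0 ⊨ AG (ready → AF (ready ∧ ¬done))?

Yes

States satisfying ready → AF (ready ∧ ¬done): {q0, q1, q2, q3, q4, q6, q7}.
States satisfying AG (ready → AF (ready ∧ ¬done)): {q0, q1, q2, q3, q4, q6, q7}.
Every state reachable from q0 satisfies ready → AF (ready ∧ ¬done).
q0 ∈ Sat(AG (ready → AF (ready ∧ ¬done))).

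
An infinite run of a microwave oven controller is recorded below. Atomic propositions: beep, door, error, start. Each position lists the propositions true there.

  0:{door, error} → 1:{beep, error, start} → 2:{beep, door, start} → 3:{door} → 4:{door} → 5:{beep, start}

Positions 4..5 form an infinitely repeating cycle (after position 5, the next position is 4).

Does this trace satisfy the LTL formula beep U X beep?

Satisfied

Walking from position 0: X beep first holds at position 0, and beep holds at every earlier position along the way, so beep U X beep holds.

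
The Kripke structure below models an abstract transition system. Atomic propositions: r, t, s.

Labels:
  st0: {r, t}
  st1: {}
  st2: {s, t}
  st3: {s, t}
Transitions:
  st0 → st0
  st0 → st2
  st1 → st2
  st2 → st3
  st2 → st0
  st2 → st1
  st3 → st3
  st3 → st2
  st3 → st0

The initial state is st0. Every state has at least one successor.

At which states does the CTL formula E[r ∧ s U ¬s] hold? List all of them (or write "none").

States satisfying r ∧ s: ∅.
States satisfying ¬s: {st0, st1}.
States satisfying E[r ∧ s U ¬s]: {st0, st1}.

{st0, st1}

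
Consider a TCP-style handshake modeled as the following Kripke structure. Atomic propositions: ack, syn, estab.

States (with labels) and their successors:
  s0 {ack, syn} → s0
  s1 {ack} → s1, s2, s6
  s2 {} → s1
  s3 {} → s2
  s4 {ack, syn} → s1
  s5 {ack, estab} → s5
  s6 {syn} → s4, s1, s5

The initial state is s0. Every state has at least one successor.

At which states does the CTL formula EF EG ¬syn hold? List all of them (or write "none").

States satisfying EG ¬syn: {s1, s2, s3, s5}.
States satisfying EF EG ¬syn: {s1, s2, s3, s4, s5, s6}.

{s1, s2, s3, s4, s5, s6}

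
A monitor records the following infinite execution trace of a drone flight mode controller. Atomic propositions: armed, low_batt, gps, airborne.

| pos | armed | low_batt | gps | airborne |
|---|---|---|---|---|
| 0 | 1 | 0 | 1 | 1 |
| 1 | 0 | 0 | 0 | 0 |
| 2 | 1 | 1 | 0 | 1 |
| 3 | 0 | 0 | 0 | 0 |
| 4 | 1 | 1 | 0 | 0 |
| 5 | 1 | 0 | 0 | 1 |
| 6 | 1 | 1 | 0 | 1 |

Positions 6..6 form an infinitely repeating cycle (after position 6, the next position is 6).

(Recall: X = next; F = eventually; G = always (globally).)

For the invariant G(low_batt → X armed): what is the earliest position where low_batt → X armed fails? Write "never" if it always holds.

2

Check low_batt → X armed at each position in order: 0 ✓, 1 ✓.
At position 2 the labels are {airborne, armed, low_batt} and the next position 3 has {}, so low_batt → X armed is false there. This is the first violation.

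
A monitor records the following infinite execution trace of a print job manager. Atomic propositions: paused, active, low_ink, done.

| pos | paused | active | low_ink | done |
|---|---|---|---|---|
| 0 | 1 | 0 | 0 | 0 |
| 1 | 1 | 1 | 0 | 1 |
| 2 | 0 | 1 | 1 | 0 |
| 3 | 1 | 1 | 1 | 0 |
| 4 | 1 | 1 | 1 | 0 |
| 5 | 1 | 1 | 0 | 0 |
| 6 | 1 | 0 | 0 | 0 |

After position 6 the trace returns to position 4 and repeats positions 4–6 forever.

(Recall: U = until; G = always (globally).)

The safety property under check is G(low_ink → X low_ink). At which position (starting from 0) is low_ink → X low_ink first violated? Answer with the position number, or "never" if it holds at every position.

Check low_ink → X low_ink at each position in order: 0 ✓, 1 ✓, 2 ✓, 3 ✓.
At position 4 the labels are {active, low_ink, paused} and the next position 5 has {active, paused}, so low_ink → X low_ink is false there. This is the first violation.

4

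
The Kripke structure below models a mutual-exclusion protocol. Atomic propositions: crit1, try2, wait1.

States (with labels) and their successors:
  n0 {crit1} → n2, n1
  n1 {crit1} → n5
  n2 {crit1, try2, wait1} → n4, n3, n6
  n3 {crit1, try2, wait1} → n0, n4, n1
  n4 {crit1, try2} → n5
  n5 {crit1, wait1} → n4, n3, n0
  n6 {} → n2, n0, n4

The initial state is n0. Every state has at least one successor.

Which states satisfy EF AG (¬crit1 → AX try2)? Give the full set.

States satisfying AG (¬crit1 → AX try2): ∅.
States satisfying EF AG (¬crit1 → AX try2): ∅.

none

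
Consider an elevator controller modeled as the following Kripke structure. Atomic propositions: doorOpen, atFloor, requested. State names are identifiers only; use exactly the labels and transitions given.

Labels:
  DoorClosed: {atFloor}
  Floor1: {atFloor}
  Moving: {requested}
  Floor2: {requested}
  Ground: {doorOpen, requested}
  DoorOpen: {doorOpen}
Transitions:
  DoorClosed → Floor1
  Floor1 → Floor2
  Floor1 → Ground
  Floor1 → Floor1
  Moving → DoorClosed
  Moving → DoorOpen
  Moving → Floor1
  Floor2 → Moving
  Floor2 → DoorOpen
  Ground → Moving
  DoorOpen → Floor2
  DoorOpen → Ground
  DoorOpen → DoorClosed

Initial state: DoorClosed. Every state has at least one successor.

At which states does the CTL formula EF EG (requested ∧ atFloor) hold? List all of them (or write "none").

none

States satisfying EG (requested ∧ atFloor): ∅.
States satisfying EF EG (requested ∧ atFloor): ∅.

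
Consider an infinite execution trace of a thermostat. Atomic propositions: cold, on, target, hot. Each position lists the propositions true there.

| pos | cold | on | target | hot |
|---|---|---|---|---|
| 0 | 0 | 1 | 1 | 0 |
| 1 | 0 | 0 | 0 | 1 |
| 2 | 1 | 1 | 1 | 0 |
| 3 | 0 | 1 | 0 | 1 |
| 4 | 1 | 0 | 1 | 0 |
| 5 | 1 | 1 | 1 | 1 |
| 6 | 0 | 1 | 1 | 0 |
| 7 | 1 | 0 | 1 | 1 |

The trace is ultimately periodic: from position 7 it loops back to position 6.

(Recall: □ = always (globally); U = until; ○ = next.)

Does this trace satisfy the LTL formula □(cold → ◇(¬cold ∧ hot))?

cold → ◇(¬cold ∧ hot) must hold at every position from 0 onward. It fails at position 4, so □(cold → ◇(¬cold ∧ hot)) is false.
Positions where cold holds: 2, 4, 5, 7.
Check ◇(¬cold ∧ hot) at each: 2→ok, 4→fails, 5→fails, 7→fails.

Violated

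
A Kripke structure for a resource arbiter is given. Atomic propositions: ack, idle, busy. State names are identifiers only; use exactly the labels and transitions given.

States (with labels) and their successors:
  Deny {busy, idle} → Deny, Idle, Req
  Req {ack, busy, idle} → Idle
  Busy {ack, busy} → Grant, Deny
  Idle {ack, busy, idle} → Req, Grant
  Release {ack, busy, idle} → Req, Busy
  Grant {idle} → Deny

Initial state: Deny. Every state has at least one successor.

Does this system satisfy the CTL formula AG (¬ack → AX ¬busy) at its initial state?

Does not hold

States satisfying ¬ack → AX ¬busy: {Req, Busy, Idle, Release}.
States satisfying AG (¬ack → AX ¬busy): ∅.
Deny is reachable from Deny and violates ¬ack → AX ¬busy, so AG fails at Deny.
Deny ∉ Sat(AG (¬ack → AX ¬busy)).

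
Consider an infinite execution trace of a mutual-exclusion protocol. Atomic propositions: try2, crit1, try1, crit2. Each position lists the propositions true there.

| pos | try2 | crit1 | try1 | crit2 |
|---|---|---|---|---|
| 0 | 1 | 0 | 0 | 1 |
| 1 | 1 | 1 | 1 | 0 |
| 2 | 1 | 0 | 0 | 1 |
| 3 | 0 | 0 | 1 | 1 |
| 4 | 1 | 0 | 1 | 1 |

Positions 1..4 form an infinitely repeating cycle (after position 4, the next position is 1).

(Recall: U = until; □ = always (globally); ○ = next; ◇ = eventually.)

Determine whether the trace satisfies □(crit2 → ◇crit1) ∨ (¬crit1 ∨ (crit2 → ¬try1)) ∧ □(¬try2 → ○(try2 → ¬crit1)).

Holds

crit2 → ◇crit1 holds at every position 0..4, and those are all positions ever visited, so □(crit2 → ◇crit1) holds.
Positions where crit2 holds: 0, 2, 3, 4.
Check ◇crit1 at each: 0→ok, 2→ok, 3→ok, 4→ok.
At position 0: □(crit2 → ◇crit1) is true; (¬crit1 ∨ (crit2 → ¬try1)) ∧ □(¬try2 → ○(try2 → ¬crit1)) is true; so □(crit2 → ◇crit1) ∨ (¬crit1 ∨ (crit2 → ¬try1)) ∧ □(¬try2 → ○(try2 → ¬crit1)) is true.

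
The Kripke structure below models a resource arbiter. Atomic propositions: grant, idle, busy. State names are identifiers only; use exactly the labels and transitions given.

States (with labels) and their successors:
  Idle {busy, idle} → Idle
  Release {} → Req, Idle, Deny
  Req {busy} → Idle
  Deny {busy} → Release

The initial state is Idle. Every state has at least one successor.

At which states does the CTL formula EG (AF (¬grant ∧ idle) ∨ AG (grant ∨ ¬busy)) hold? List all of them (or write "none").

States satisfying AF (¬grant ∧ idle) ∨ AG (grant ∨ ¬busy): {Idle, Req}.
States satisfying EG (AF (¬grant ∧ idle) ∨ AG (grant ∨ ¬busy)): {Idle, Req}.

{Idle, Req}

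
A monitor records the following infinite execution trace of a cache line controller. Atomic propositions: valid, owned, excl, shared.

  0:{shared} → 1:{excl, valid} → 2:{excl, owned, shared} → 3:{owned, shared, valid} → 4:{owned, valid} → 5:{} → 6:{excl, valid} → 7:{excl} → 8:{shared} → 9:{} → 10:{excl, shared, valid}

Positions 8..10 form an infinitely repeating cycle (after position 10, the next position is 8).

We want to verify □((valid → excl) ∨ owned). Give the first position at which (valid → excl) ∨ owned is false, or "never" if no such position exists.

(valid → excl) ∨ owned holds at every position 0..10, and those are all the positions the trace ever visits, so the invariant □((valid → excl) ∨ owned) is never violated.

never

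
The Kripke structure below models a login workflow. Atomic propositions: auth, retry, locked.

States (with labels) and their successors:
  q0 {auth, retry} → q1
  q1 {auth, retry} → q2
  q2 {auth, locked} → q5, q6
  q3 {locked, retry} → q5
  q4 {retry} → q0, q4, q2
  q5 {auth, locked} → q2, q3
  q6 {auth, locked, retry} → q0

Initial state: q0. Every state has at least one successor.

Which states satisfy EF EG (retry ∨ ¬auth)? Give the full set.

States satisfying EG (retry ∨ ¬auth): {q4}.
States satisfying EF EG (retry ∨ ¬auth): {q4}.

{q4}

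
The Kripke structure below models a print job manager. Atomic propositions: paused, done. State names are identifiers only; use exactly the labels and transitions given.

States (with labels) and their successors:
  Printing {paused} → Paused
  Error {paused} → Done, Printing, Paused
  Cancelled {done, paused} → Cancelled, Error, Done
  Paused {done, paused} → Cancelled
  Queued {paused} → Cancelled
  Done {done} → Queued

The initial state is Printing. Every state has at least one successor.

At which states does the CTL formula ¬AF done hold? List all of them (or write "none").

none

States satisfying done: {Cancelled, Paused, Done}.
States satisfying AF done: {Printing, Error, Cancelled, Paused, Queued, Done}.
States satisfying ¬AF done: ∅.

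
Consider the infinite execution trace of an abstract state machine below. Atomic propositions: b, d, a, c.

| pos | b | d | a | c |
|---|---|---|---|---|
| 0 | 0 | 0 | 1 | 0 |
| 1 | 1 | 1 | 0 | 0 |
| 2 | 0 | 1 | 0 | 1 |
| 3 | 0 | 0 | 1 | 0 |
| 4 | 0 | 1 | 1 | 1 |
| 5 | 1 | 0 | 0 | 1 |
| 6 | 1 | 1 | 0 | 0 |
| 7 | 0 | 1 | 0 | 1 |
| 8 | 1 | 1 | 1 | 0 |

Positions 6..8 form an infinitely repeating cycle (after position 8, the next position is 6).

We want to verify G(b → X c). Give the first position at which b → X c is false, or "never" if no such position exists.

Check b → X c at each position in order: 0 ✓, 1 ✓, 2 ✓, 3 ✓, 4 ✓.
At position 5 the labels are {b, c} and the next position 6 has {b, d}, so b → X c is false there. This is the first violation.

5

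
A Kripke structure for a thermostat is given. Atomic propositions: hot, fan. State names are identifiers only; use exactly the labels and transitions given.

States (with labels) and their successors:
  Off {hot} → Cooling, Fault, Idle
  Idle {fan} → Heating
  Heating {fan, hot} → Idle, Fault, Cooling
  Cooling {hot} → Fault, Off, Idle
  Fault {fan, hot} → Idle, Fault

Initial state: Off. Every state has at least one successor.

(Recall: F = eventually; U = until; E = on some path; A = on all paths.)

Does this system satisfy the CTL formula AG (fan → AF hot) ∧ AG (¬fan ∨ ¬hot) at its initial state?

States satisfying fan → AF hot: {Off, Idle, Heating, Cooling, Fault}.
States satisfying AG (fan → AF hot): {Off, Idle, Heating, Cooling, Fault}.
States satisfying ¬fan ∨ ¬hot: {Off, Idle, Cooling}.
States satisfying AG (¬fan ∨ ¬hot): ∅.
States satisfying AG (fan → AF hot) ∧ AG (¬fan ∨ ¬hot): ∅.
Off ∉ Sat(AG (fan → AF hot) ∧ AG (¬fan ∨ ¬hot)).

Violated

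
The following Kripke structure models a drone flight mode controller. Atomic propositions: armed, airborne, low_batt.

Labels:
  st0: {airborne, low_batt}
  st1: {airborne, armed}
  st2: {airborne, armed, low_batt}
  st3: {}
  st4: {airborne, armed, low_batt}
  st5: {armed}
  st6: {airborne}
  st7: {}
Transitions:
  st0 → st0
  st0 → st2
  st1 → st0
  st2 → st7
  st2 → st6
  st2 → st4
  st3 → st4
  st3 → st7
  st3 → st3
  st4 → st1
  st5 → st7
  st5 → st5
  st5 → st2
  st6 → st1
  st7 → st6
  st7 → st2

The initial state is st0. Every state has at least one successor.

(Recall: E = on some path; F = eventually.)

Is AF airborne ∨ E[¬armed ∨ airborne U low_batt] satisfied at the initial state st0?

Yes

States satisfying airborne: {st0, st1, st2, st4, st6}.
States satisfying AF airborne: {st0, st1, st2, st4, st6, st7}.
States satisfying ¬armed ∨ airborne: {st0, st1, st2, st3, st4, st6, st7}.
States satisfying low_batt: {st0, st2, st4}.
States satisfying E[¬armed ∨ airborne U low_batt]: {st0, st1, st2, st3, st4, st6, st7}.
States satisfying AF airborne ∨ E[¬armed ∨ airborne U low_batt]: {st0, st1, st2, st3, st4, st6, st7}.
st0 ∈ Sat(AF airborne ∨ E[¬armed ∨ airborne U low_batt]).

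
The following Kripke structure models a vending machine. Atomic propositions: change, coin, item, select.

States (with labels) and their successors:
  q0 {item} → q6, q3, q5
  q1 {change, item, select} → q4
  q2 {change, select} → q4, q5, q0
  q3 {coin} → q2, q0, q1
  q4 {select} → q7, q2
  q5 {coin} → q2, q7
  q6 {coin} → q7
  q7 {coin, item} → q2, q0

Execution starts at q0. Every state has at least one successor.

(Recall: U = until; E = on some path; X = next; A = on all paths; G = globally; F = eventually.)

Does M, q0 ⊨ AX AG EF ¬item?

Holds

States satisfying AG EF ¬item: {q0, q1, q2, q3, q4, q5, q6, q7}.
States satisfying AX AG EF ¬item: {q0, q1, q2, q3, q4, q5, q6, q7}.
q0 ∈ Sat(AX AG EF ¬item).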